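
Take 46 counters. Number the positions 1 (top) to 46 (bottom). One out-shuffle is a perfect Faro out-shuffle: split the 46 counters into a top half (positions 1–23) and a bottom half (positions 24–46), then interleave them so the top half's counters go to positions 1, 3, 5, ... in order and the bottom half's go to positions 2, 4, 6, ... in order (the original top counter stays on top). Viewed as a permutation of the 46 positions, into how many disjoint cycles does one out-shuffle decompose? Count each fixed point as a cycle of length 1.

9

Trace each unvisited position around until it returns:
(1) (2 3 5 9 17 33 ... len 12) (4 7 13 25) (6 11 21 41 36 26) (8 15 29 12 23 45 ... len 12) (10 19 37 28) (16 31) (22 43 40 34) ... plus 1 more
9 cycles in total.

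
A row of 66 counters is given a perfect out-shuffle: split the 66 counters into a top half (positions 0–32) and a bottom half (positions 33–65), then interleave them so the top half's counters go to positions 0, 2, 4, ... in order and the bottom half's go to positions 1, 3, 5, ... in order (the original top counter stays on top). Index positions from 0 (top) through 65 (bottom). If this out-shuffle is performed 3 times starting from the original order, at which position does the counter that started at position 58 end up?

Track the counter's position through each out-shuffle:
58 → 51 → 37 → 9

9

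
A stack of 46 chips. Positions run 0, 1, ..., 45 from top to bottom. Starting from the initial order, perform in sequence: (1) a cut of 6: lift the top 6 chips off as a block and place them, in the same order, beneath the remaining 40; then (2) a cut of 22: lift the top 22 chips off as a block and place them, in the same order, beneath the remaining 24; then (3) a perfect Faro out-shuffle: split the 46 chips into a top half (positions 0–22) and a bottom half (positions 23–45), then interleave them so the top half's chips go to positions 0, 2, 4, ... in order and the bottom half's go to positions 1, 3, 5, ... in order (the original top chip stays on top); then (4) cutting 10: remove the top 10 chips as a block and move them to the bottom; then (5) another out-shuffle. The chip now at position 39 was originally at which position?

Undo the operations in reverse order, starting from position 39:
  undo op 5 (out-shuffle, from bottom half): 39 ← 42
  undo op 4 (cut 10): 42 ← 6
  undo op 3 (out-shuffle, from top half): 6 ← 3
  undo op 2 (cut 22): 3 ← 25
  undo op 1 (cut 6): 25 ← 31
So the chip at position 39 came from original position 31.

31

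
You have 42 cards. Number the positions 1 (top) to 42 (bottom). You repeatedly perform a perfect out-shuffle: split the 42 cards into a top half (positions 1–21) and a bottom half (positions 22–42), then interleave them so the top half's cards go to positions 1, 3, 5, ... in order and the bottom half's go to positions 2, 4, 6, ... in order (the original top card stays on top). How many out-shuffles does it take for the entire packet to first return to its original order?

20

The out-shuffle permutes the 42 positions with cycle lengths [1, 1, 20, 20].
Every card is home exactly when every cycle has completed a whole number of laps, i.e. after lcm(1, 20) = 20 out-shuffles.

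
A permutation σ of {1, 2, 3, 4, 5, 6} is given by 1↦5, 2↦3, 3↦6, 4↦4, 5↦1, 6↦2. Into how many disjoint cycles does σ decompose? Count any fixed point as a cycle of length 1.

Cycle decomposition: (1 5) (2 3 6) (4).
3 cycles.

3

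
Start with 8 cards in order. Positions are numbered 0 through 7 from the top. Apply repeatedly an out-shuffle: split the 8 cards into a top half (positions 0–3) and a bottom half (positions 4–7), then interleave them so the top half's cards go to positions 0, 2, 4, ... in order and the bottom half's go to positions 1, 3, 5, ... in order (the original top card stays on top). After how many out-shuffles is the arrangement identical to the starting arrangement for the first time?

The out-shuffle permutes the 8 positions with cycle lengths [1, 1, 3, 3].
Every card is home exactly when every cycle has completed a whole number of laps, i.e. after lcm(1, 3) = 3 out-shuffles.

3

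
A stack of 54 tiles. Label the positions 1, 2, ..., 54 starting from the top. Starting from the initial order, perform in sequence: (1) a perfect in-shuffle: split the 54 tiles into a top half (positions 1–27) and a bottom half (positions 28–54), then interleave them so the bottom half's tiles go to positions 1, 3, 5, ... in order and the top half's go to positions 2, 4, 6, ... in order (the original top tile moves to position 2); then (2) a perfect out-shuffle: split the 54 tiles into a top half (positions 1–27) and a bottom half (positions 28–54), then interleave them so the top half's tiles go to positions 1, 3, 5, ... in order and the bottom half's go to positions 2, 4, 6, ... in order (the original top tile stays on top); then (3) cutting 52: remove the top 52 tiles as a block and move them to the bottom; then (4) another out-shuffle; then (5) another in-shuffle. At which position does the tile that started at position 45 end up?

15

Track the tile from position 45 forward through each operation:
  after op 1 (in-shuffle): 45 → 35
  after op 2 (out-shuffle): 35 → 16
  after op 3 (cut 52): 16 → 18
  after op 4 (out-shuffle): 18 → 35
  after op 5 (in-shuffle): 35 → 15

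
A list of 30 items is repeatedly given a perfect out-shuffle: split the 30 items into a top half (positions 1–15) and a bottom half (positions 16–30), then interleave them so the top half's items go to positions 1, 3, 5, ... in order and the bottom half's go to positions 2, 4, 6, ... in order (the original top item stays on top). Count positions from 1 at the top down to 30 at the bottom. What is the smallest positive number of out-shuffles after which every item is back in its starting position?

The out-shuffle permutes the 30 positions with cycle lengths [1, 1, 28].
Every item is home exactly when every cycle has completed a whole number of laps, i.e. after lcm(1, 28) = 28 out-shuffles.

28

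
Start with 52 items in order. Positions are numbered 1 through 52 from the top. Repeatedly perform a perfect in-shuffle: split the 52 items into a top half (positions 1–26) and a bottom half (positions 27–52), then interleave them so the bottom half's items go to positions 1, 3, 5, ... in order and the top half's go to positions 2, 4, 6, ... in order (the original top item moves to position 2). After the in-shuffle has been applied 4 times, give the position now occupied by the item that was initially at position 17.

Track the item's position through each in-shuffle:
17 → 34 → 15 → 30 → 7

7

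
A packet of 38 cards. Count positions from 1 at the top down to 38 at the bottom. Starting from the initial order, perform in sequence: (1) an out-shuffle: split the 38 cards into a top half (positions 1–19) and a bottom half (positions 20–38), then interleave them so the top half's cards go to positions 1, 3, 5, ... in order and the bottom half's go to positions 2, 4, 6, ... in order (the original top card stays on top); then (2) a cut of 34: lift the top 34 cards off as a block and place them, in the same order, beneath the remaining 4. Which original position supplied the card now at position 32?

33

Undo the operations in reverse order, starting from position 32:
  undo op 2 (cut 34): 32 ← 28
  undo op 1 (out-shuffle, from bottom half): 28 ← 33
So the card at position 32 came from original position 33.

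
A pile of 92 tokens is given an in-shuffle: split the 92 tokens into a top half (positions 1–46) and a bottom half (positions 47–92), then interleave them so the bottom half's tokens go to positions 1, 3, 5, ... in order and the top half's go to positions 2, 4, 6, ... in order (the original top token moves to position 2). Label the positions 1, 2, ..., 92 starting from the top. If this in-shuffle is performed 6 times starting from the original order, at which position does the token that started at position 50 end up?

38

Track the token's position through each in-shuffle:
50 → 7 → 14 → 28 → 56 → 19 → 38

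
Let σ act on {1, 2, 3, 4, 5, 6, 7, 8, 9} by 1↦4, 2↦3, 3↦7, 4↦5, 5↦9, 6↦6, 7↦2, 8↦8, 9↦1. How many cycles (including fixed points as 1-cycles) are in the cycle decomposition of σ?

4

Cycle decomposition: (1 4 5 9) (2 3 7) (6) (8).
4 cycles.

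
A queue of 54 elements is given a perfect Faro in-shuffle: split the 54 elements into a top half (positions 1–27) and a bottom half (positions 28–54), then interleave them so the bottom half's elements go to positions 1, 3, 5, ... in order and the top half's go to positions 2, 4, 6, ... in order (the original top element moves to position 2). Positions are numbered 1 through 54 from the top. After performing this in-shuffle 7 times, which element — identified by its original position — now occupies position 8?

31

Work backwards from position 8, undoing one in-shuffle at a time:
8 ← 4 ← 2 ← 1 ← 28 ← 14 ← 7 ← 31
So the element now at position 8 started at position 31.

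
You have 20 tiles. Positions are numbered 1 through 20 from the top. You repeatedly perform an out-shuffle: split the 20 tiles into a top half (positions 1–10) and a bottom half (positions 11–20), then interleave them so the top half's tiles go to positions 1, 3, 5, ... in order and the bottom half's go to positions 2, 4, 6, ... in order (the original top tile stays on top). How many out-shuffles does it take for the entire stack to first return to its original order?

18

The out-shuffle permutes the 20 positions with cycle lengths [1, 1, 18].
Every tile is home exactly when every cycle has completed a whole number of laps, i.e. after lcm(1, 18) = 18 out-shuffles.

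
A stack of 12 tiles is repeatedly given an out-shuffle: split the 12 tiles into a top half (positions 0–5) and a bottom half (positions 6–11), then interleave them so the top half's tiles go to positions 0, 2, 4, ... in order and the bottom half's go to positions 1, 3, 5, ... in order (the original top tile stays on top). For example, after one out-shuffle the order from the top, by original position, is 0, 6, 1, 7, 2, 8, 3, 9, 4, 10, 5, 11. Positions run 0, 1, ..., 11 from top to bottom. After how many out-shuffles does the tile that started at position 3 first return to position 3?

10

Follow position 3 under repeated out-shuffles:
3 → 6 → 1 → 2 → 4 → 8 → 5 → 10 → 9 → 7 → 3
It first returns after 10 out-shuffles.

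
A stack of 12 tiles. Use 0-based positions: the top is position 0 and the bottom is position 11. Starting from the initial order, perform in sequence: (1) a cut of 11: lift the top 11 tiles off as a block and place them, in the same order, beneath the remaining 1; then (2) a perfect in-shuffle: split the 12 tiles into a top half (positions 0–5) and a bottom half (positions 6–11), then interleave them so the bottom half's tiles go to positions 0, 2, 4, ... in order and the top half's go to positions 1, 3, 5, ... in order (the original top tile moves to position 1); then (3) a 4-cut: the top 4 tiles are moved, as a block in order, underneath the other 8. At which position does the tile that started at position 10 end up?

6

Track the tile from position 10 forward through each operation:
  after op 1 (cut 11): 10 → 11
  after op 2 (in-shuffle): 11 → 10
  after op 3 (cut 4): 10 → 6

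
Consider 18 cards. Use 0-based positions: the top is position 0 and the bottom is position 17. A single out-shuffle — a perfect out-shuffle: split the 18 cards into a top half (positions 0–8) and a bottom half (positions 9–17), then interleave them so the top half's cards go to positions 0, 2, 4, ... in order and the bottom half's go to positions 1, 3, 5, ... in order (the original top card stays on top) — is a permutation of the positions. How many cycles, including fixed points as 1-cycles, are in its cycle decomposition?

4

Trace each unvisited position around until it returns:
(0) (1 2 4 8 16 15 13 9) (3 6 12 7 14 11 5 10) (17)
4 cycles in total.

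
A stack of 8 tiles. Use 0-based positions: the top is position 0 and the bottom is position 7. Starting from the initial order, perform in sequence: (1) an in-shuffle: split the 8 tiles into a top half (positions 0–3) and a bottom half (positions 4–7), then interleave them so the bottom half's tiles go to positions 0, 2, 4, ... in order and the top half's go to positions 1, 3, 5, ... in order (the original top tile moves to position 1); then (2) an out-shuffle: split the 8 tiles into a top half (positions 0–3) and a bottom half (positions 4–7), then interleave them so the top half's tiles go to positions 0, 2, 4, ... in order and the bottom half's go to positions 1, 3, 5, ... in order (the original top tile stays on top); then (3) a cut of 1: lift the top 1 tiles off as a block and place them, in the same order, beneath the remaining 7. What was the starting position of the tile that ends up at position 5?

Undo the operations in reverse order, starting from position 5:
  undo op 3 (cut 1): 5 ← 6
  undo op 2 (out-shuffle, from top half): 6 ← 3
  undo op 1 (in-shuffle, from top half): 3 ← 1
So the tile at position 5 came from original position 1.

1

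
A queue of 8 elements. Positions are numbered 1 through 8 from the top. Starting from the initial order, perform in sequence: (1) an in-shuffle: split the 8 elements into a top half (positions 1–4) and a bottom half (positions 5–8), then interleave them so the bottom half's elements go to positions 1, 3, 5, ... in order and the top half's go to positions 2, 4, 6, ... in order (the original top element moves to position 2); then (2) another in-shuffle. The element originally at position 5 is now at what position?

Track the element from position 5 forward through each operation:
  after op 1 (in-shuffle): 5 → 1
  after op 2 (in-shuffle): 1 → 2

2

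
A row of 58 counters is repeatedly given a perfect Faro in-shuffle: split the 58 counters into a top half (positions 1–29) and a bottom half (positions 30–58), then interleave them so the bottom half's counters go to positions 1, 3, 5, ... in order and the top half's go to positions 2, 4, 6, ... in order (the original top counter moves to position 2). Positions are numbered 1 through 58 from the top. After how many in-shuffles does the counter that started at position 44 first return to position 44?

Follow position 44 under repeated in-shuffles:
44 → 29 → 58 → 57 → 55 → 51 → 43 → 27 → ... → 44 (length 58)
It first returns after 58 in-shuffles.

58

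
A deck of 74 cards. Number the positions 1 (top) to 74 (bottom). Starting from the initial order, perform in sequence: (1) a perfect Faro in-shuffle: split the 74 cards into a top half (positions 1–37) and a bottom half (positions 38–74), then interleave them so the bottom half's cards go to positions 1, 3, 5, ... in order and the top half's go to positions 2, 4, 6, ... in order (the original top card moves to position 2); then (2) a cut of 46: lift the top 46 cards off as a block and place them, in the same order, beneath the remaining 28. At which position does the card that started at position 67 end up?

13

Track the card from position 67 forward through each operation:
  after op 1 (in-shuffle): 67 → 59
  after op 2 (cut 46): 59 → 13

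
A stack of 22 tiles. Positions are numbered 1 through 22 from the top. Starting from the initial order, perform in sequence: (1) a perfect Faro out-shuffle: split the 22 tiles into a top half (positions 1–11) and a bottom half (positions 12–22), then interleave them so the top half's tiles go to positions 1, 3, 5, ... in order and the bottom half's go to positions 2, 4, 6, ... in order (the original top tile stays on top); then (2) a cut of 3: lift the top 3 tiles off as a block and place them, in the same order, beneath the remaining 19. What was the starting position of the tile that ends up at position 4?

4

Undo the operations in reverse order, starting from position 4:
  undo op 2 (cut 3): 4 ← 7
  undo op 1 (out-shuffle, from top half): 7 ← 4
So the tile at position 4 came from original position 4.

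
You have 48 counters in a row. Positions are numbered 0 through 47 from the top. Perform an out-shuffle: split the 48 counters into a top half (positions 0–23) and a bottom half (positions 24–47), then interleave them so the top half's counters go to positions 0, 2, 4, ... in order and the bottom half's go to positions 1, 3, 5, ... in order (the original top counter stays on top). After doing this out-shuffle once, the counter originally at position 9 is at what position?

18

Track the counter's position through each out-shuffle:
9 → 18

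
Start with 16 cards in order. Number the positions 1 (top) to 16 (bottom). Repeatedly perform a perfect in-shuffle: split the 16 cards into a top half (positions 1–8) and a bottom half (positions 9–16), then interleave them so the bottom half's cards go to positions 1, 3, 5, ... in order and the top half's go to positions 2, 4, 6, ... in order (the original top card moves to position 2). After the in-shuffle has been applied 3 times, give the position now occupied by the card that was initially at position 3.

7

Track the card's position through each in-shuffle:
3 → 6 → 12 → 7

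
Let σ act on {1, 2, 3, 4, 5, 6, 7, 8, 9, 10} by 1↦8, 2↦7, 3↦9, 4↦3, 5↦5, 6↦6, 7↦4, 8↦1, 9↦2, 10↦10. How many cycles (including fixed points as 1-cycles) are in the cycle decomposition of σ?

Cycle decomposition: (1 8) (2 7 4 3 9) (5) (6) (10).
5 cycles.

5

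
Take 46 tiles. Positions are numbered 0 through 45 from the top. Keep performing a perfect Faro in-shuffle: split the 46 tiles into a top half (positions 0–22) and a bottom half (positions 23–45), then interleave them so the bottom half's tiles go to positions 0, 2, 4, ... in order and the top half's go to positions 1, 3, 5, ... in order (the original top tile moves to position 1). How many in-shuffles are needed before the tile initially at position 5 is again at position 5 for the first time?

23

Follow position 5 under repeated in-shuffles:
5 → 11 → 23 → 0 → 1 → 3 → 7 → 15 → ... → 5 (length 23)
It first returns after 23 in-shuffles.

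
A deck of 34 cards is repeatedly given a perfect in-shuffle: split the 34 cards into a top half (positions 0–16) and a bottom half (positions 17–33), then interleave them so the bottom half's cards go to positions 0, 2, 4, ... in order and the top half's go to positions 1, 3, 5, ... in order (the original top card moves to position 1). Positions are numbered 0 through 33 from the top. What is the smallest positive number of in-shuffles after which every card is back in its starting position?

12

The in-shuffle permutes the 34 positions with cycle lengths [3, 3, 4, 12, 12].
Every card is home exactly when every cycle has completed a whole number of laps, i.e. after lcm(3, 4, 12) = 12 in-shuffles.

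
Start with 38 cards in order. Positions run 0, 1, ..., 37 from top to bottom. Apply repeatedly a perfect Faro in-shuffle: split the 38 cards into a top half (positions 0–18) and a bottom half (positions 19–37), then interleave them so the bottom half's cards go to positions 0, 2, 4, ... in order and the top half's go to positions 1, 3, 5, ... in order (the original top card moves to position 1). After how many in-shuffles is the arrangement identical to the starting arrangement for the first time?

The in-shuffle permutes the 38 positions with cycle lengths [2, 12, 12, 12].
Every card is home exactly when every cycle has completed a whole number of laps, i.e. after lcm(2, 12) = 12 in-shuffles.

12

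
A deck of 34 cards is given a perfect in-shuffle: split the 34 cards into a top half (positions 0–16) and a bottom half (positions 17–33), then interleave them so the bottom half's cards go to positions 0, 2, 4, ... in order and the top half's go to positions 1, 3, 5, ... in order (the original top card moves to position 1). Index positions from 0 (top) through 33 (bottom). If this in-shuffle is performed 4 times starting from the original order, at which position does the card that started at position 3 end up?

Track the card's position through each in-shuffle:
3 → 7 → 15 → 31 → 28

28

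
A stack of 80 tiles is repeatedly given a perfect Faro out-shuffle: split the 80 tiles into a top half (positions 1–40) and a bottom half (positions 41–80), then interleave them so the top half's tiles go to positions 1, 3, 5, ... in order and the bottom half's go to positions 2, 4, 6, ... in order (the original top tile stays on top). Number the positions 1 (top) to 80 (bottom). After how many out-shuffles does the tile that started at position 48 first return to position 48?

39

Follow position 48 under repeated out-shuffles:
48 → 16 → 31 → 61 → 42 → 4 → 7 → 13 → ... → 48 (length 39)
It first returns after 39 out-shuffles.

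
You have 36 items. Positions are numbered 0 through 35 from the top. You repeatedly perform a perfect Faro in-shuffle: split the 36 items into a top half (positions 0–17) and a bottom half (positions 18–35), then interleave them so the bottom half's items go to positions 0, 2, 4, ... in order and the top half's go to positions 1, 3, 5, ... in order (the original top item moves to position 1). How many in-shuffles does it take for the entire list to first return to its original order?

The in-shuffle permutes the 36 positions with cycle lengths [36].
Every item is home exactly when every cycle has completed a whole number of laps, i.e. after lcm(36) = 36 in-shuffles.

36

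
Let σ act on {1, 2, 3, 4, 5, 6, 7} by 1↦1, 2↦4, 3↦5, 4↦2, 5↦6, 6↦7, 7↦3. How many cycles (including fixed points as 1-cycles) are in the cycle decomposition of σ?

Cycle decomposition: (1) (2 4) (3 5 6 7).
3 cycles.

3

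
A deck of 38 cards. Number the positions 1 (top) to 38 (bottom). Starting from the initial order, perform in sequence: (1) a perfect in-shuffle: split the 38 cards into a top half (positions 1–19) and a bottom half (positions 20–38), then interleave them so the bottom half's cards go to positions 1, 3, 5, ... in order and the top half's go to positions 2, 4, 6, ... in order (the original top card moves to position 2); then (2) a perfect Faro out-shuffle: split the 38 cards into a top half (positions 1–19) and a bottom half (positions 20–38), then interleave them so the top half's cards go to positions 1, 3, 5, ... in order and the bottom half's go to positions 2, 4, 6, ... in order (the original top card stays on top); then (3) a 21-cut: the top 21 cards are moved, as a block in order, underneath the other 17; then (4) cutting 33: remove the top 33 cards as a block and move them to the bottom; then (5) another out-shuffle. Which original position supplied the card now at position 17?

Undo the operations in reverse order, starting from position 17:
  undo op 5 (out-shuffle, from top half): 17 ← 9
  undo op 4 (cut 33): 9 ← 4
  undo op 3 (cut 21): 4 ← 25
  undo op 2 (out-shuffle, from top half): 25 ← 13
  undo op 1 (in-shuffle, from bottom half): 13 ← 26
So the card at position 17 came from original position 26.

26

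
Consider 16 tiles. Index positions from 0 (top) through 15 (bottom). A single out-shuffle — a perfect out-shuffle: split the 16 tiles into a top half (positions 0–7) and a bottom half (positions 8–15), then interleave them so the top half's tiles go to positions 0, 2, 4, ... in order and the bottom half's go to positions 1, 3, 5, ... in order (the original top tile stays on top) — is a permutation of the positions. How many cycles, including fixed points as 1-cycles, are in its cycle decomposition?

Trace each unvisited position around until it returns:
(0) (1 2 4 8) (3 6 12 9) (5 10) (7 14 13 11) (15)
6 cycles in total.

6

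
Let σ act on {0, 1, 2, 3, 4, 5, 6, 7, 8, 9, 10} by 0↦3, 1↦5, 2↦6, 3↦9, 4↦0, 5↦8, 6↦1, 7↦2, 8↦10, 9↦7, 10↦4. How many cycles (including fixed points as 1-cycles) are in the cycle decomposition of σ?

1

Cycle decomposition: (0 3 9 7 2 6 1 5 8 10 4).
1 cycle.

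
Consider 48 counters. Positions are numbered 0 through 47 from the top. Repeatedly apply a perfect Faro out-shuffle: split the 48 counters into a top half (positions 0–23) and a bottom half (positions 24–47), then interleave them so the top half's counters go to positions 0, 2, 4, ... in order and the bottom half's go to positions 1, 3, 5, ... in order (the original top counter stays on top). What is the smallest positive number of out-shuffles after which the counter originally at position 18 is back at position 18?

Follow position 18 under repeated out-shuffles:
18 → 36 → 25 → 3 → 6 → 12 → 24 → 1 → ... → 18 (length 23)
It first returns after 23 out-shuffles.

23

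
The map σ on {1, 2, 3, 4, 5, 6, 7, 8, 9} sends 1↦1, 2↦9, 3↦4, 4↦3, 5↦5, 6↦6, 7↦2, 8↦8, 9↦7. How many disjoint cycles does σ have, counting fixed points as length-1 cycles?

6

Cycle decomposition: (1) (2 9 7) (3 4) (5) (6) (8).
6 cycles.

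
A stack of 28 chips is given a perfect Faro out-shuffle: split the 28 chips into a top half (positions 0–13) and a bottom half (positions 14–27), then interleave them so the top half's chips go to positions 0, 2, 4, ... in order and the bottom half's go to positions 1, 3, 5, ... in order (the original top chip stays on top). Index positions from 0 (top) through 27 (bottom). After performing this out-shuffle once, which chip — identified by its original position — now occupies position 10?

Work backwards from position 10, undoing one out-shuffle at a time:
10 ← 5
So the chip now at position 10 started at position 5.

5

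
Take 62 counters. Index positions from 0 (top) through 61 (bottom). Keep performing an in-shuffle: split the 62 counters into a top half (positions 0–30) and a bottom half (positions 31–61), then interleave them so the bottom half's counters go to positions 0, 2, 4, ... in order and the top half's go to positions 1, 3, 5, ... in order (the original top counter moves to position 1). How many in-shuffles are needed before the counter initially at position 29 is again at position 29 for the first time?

Follow position 29 under repeated in-shuffles:
29 → 59 → 56 → 50 → 38 → 14 → 29
It first returns after 6 in-shuffles.

6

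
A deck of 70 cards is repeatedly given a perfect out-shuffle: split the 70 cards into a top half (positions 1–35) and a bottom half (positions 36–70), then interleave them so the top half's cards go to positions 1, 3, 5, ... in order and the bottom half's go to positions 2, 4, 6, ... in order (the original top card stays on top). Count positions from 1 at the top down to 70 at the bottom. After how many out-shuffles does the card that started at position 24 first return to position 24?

Follow position 24 under repeated out-shuffles:
24 → 47 → 24
It first returns after 2 out-shuffles.

2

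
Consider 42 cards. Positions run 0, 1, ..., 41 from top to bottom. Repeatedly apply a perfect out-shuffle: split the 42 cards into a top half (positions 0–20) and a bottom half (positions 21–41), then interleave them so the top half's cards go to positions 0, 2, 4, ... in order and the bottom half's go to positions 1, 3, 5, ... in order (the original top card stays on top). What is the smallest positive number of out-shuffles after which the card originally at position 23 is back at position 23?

20

Follow position 23 under repeated out-shuffles:
23 → 5 → 10 → 20 → 40 → 39 → 37 → 33 → 25 → 9 → 18 → 36 → 31 → 21 → 1 → 2 → 4 → 8 → 16 → 32 → 23
It first returns after 20 out-shuffles.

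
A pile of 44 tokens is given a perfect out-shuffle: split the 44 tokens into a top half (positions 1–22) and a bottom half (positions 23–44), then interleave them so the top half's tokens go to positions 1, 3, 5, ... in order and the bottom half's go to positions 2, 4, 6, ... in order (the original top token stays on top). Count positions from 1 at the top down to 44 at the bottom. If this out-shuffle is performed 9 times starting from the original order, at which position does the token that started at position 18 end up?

19

Track the token's position through each out-shuffle:
18 → 35 → 26 → 8 → 15 → 29 → 14 → 27 → 10 → 19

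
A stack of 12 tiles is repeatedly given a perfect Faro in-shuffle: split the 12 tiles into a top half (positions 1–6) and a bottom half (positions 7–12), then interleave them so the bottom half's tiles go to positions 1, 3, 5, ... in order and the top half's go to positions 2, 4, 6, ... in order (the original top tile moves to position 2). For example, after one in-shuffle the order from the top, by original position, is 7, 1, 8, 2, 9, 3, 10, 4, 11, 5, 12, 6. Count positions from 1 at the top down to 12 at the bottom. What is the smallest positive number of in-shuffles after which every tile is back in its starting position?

12

The in-shuffle permutes the 12 positions with cycle lengths [12].
Every tile is home exactly when every cycle has completed a whole number of laps, i.e. after lcm(12) = 12 in-shuffles.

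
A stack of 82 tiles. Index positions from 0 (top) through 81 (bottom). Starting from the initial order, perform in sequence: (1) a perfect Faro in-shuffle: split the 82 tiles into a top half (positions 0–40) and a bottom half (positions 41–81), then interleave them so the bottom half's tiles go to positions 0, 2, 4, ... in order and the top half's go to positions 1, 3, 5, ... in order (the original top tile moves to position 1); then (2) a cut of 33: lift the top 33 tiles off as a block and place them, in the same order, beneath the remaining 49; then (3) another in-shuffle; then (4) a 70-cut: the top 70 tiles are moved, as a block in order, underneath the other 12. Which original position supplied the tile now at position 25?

19

Undo the operations in reverse order, starting from position 25:
  undo op 4 (cut 70): 25 ← 13
  undo op 3 (in-shuffle, from top half): 13 ← 6
  undo op 2 (cut 33): 6 ← 39
  undo op 1 (in-shuffle, from top half): 39 ← 19
So the tile at position 25 came from original position 19.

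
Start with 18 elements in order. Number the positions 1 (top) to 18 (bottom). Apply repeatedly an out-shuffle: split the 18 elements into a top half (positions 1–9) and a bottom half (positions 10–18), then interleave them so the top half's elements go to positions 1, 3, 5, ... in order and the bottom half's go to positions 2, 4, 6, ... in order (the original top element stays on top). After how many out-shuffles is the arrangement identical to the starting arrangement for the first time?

8

The out-shuffle permutes the 18 positions with cycle lengths [1, 1, 8, 8].
Every element is home exactly when every cycle has completed a whole number of laps, i.e. after lcm(1, 8) = 8 out-shuffles.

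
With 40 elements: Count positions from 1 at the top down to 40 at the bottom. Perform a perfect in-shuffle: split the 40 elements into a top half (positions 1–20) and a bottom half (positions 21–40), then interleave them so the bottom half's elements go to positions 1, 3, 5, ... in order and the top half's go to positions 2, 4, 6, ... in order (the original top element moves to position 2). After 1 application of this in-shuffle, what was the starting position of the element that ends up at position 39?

Work backwards from position 39, undoing one in-shuffle at a time:
39 ← 40
So the element now at position 39 started at position 40.

40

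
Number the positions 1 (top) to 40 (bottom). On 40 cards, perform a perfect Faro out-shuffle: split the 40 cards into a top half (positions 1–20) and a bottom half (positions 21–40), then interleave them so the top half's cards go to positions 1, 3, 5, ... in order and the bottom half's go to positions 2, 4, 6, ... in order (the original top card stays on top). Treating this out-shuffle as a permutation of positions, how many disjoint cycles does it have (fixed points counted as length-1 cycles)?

Trace each unvisited position around until it returns:
(1) (2 3 5 9 17 33 ... len 12) (4 7 13 25 10 19 ... len 12) (8 15 29 18 35 30 ... len 12) (14 27) (40)
6 cycles in total.

6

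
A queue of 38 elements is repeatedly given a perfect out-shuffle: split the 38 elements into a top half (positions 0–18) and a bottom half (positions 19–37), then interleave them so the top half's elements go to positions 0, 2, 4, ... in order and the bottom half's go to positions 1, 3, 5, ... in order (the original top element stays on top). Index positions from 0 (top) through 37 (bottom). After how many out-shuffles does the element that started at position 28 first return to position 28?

36

Follow position 28 under repeated out-shuffles:
28 → 19 → 1 → 2 → 4 → 8 → 16 → 32 → ... → 28 (length 36)
It first returns after 36 out-shuffles.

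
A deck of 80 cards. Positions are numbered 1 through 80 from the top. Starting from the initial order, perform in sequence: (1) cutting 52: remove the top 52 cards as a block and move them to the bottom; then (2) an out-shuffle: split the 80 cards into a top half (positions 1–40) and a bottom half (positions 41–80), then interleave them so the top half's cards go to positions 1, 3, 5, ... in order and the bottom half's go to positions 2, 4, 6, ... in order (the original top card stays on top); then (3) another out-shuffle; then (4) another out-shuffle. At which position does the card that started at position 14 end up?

Track the card from position 14 forward through each operation:
  after op 1 (cut 52): 14 → 42
  after op 2 (out-shuffle): 42 → 4
  after op 3 (out-shuffle): 4 → 7
  after op 4 (out-shuffle): 7 → 13

13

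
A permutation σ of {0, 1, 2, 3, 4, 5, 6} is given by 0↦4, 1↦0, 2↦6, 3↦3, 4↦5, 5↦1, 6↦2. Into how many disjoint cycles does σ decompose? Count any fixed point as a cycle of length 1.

Cycle decomposition: (0 4 5 1) (2 6) (3).
3 cycles.

3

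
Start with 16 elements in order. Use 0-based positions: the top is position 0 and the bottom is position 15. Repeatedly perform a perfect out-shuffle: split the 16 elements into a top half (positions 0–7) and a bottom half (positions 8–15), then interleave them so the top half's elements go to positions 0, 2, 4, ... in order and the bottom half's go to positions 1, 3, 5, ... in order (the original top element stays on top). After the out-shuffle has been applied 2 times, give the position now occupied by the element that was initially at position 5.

5

Track the element's position through each out-shuffle:
5 → 10 → 5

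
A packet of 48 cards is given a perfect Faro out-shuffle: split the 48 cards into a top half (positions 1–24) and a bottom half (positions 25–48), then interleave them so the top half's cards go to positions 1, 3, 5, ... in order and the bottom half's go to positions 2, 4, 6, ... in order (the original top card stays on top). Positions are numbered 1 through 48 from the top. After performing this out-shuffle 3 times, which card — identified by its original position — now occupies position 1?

Work backwards from position 1, undoing one out-shuffle at a time:
1 ← 1 ← 1 ← 1
So the card now at position 1 started at position 1.

1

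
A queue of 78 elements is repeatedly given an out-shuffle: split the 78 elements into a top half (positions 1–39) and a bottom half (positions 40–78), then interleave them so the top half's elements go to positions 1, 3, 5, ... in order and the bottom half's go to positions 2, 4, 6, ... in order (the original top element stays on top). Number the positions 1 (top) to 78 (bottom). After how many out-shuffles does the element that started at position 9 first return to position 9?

Follow position 9 under repeated out-shuffles:
9 → 17 → 33 → 65 → 52 → 26 → 51 → 24 → ... → 9 (length 30)
It first returns after 30 out-shuffles.

30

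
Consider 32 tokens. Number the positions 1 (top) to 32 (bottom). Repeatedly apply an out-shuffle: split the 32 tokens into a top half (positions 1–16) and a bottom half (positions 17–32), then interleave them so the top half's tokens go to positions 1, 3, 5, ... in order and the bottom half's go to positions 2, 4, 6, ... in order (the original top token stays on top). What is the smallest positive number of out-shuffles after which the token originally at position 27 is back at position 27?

5

Follow position 27 under repeated out-shuffles:
27 → 22 → 12 → 23 → 14 → 27
It first returns after 5 out-shuffles.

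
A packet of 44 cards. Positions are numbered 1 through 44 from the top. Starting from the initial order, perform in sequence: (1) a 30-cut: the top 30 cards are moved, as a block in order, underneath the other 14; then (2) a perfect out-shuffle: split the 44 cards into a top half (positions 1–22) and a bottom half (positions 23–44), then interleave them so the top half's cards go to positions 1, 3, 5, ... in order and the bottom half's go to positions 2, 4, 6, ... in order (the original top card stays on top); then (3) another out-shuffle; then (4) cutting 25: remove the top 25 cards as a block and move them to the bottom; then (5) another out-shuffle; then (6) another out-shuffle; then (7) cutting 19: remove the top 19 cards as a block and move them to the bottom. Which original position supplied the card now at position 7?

19

Undo the operations in reverse order, starting from position 7:
  undo op 7 (cut 19): 7 ← 26
  undo op 6 (out-shuffle, from bottom half): 26 ← 35
  undo op 5 (out-shuffle, from top half): 35 ← 18
  undo op 4 (cut 25): 18 ← 43
  undo op 3 (out-shuffle, from top half): 43 ← 22
  undo op 2 (out-shuffle, from bottom half): 22 ← 33
  undo op 1 (cut 30): 33 ← 19
So the card at position 7 came from original position 19.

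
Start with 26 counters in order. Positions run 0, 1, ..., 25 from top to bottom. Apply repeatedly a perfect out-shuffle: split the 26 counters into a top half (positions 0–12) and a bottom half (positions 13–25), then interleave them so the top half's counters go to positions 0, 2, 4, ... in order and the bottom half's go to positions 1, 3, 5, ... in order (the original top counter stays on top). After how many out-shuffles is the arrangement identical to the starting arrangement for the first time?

20

The out-shuffle permutes the 26 positions with cycle lengths [1, 1, 4, 20].
Every counter is home exactly when every cycle has completed a whole number of laps, i.e. after lcm(1, 4, 20) = 20 out-shuffles.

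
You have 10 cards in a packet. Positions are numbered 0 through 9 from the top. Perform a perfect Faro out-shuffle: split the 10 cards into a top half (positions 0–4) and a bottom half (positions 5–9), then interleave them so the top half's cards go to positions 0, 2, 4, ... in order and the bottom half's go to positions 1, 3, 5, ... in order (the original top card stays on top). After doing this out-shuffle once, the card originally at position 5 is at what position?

1

Track the card's position through each out-shuffle:
5 → 1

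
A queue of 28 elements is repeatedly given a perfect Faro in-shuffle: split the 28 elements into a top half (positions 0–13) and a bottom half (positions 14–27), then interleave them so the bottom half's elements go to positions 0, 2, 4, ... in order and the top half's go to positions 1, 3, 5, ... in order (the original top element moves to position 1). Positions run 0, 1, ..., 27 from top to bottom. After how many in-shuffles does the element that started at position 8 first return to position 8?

28

Follow position 8 under repeated in-shuffles:
8 → 17 → 6 → 13 → 27 → 26 → 24 → 20 → ... → 8 (length 28)
It first returns after 28 in-shuffles.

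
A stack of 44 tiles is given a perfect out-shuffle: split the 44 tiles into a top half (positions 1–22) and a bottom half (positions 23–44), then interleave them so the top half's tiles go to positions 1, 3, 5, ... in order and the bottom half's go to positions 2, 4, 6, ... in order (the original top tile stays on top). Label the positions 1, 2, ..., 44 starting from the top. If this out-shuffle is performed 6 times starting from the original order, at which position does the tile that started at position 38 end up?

Track the tile's position through each out-shuffle:
38 → 32 → 20 → 39 → 34 → 24 → 4

4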